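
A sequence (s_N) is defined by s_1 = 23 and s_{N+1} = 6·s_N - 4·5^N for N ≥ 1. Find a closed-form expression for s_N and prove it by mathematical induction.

Computing the first terms: s_1 = 23, s_2 = 118, s_3 = 608. This suggests s_N = 4·5^N + 3·6^(N - 1).
Base case (N = 1): the formula gives 23 = 23 = s_1.
For the inductive step, assume it holds for an arbitrary p ≥ 1, so s_p = 4·5^p + 3·6^(p - 1).
Then s_{p+1} = 6·s_p - 4·5^p = 6·(4·5^p + 3·6^(p - 1)) - 4·5^p = 4·5^(p + 1) + 3·6^p = 4·5^(p+1) + 3·6^((p+1) - 1),
which is the claimed formula at N = p+1.
Hence, by induction on N, the claim holds for every N ≥ 1.

s_N = 4·5^N + 3·6^(N - 1)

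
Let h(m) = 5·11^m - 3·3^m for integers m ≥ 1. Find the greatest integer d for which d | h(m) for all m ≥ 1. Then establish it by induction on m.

d = 2

Computing the first values: h(1) = 46 and h(2) = 578; gcd(46, 578) = 2, so d ≤ 2.
We prove 2 | 5·11^m - 3·3^m for all m ≥ 1 by induction on m.
When m = 1: h(1) = 46 = 2·(23), so 2 | h(1).
Inductive step: assume the claim holds for m = p, i.e. 2 | h(p). Then
h(p+1) − 11·h(p) = (5·11^(p+1) - 3·3^(p+1)) − 11·(5·11^p - 3·3^p) = (-3)·3^p·(3 − 11) = (24)·3^p. Since 2 | h(p) by the inductive hypothesis, 2 | 11·h(p); and 2 | 24 since 24 = 2·12. Therefore 2 | h(p+1).
By the principle of mathematical induction, the result holds for all m ≥ 1.
Therefore the largest such d is 2.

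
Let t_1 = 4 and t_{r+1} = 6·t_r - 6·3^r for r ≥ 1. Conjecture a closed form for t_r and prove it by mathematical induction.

Computing the first terms: t_1 = 4, t_2 = 6, t_3 = -18. This suggests t_r = 2·3^r - 2·6^(r - 1).
Base case (r = 1): the formula gives 4 = 4 = t_1.
Inductive step: suppose the statement holds for some m ≥ 1, so t_m = 2·3^m - 2·6^(m - 1).
Then t_{m+1} = 6·t_m - 6·3^m = 6·(2·3^m - 2·6^(m - 1)) - 6·3^m = 2·3^(m + 1) - 2·6^m = 2·3^(m+1) - 2·6^((m+1) - 1),
which is the claimed formula at r = m+1.
By the principle of mathematical induction, the result holds for all r ≥ 1.

t_r = 2·3^r - 2·6^(r - 1)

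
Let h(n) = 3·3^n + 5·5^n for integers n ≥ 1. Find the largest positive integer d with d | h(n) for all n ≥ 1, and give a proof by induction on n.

Computing the first values: h(1) = 34 and h(2) = 152; gcd(34, 152) = 2, so d ≤ 2.
We prove 2 | 3·3^n + 5·5^n for all n ≥ 1 by induction on n.
Base step (n = 1): h(1) = 34 = 2·(17), so 2 | h(1).
Inductive step: suppose the statement holds for some m ≥ 1, i.e. 2 | h(m). Then
h(m+1) − 5·h(m) = (3·3^(m+1) + 5·5^(m+1)) − 5·(3·3^m + 5·5^m) = (3)·3^m·(3 − 5) = (-6)·3^m. Since 2 | h(m) by the inductive hypothesis, 2 | 5·h(m); and 2 | -6 since -6 = 2·-3. Therefore 2 | h(m+1).
By induction, the statement is established for all n ≥ 1.
Therefore the largest such d is 2.

d = 2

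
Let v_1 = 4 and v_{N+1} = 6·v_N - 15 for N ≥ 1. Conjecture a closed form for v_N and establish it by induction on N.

v_N = 6^(N - 1) + 3

Computing the first terms: v_1 = 4, v_2 = 9, v_3 = 39. This suggests v_N = 6^(N - 1) + 3.
Base case (N = 1): the formula gives 4 = 4 = v_1.
Inductive step: suppose the statement holds for some m ≥ 1, so v_m = 6^(m - 1) + 3.
Then v_{m+1} = 6·v_m - 15 = 6·(6^(m - 1) + 3) - 15 = 6^m + 3 = 6^((m+1) - 1) + 3,
which is the claimed formula at N = m+1.
This completes the induction.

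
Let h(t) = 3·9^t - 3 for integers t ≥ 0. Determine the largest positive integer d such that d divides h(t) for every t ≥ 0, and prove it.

Computing the first values: h(0) = 0 and h(1) = 24; gcd(0, 24) = 24, so d ≤ 24.
We prove 24 | 3·9^t - 3 for all t ≥ 0 by induction on t.
For the base case t = 0: h(0) = 0 = 24·(0), so 24 | h(0).
For the inductive step, assume it holds for an arbitrary m ≥ 0, i.e. 24 | h(m). Then
h(m+1) = 3·9^(m+1) - 3 = 9·(3·9^m - 3) + 24 = 9·h(m) + 24. The first term is divisible by 24 by the inductive hypothesis, and 24 is divisible by 24. Hence 24 | h(m+1).
Hence, by induction on t, the claim holds for every t ≥ 0.
Therefore the largest such d is 24.

d = 24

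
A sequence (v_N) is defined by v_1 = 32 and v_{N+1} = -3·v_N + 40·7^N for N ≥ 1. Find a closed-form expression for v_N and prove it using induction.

Computing the first terms: v_1 = 32, v_2 = 184, v_3 = 1408. This suggests v_N = 4(-3)^(N - 1) + 4·7^N.
For the base case N = 1: the formula gives 32 = 32 = v_1.
Inductive step: suppose the statement holds for some m ≥ 1, so v_m = 4(-3)^(m - 1) + 4·7^m.
Then v_{m+1} = -3·v_m + 40·7^m = -3·(4(-3)^(m - 1) + 4·7^m) + 40·7^m = 4(-3)^m + 4·7^(m + 1) = 4(-3)^((m+1) - 1) + 4·7^(m+1),
which is the claimed formula at N = m+1.
By the principle of mathematical induction, the result holds for all N ≥ 1.

v_N = 4(-3)^(N - 1) + 4·7^N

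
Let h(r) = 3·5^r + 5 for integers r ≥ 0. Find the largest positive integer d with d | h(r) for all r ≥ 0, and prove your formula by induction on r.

d = 4

Computing the first values: h(0) = 8 and h(1) = 20; gcd(8, 20) = 4, so d ≤ 4.
We prove 4 | 3·5^r + 5 for all r ≥ 0 by induction on r.
Base case (r = 0): h(0) = 8 = 4·(2), so 4 | h(0).
Suppose the result is true for r = k, i.e. 4 | h(k). Then
h(k+1) = 3·5^(k+1) + 5 = 5·(3·5^k + 5) - 20 = 5·h(k) - 20. The first term is divisible by 4 by the inductive hypothesis, and -20 is divisible by 4. Hence 4 | h(k+1).
This completes the induction.
Therefore the largest such d is 4.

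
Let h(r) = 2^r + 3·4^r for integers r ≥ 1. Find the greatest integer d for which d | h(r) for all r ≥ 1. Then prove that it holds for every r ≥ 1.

d = 2

Computing the first values: h(1) = 14 and h(2) = 52; gcd(14, 52) = 2, so d ≤ 2.
We prove 2 | 2^r + 3·4^r for all r ≥ 1 by induction on r.
When r = 1: h(1) = 14 = 2·(7), so 2 | h(1).
Inductive step: suppose the statement holds for some i ≥ 1, i.e. 2 | h(i). Then
h(i+1) − 4·h(i) = (2^(i+1) + 3·4^(i+1)) − 4·(2^i + 3·4^i) = (1)·2^i·(2 − 4) = (-2)·2^i. Since 2 | h(i) by the inductive hypothesis, 2 | 4·h(i); and 2 | -2 since -2 = 2·-1. Therefore 2 | h(i+1).
By the principle of mathematical induction, the result holds for all r ≥ 1.
Therefore the largest such d is 2.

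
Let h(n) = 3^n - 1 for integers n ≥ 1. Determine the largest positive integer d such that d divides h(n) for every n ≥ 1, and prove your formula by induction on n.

Computing the first values: h(1) = 2 and h(2) = 8; gcd(2, 8) = 2, so d ≤ 2.
We prove 2 | 3^n - 1 for all n ≥ 1 by induction on n.
Base case (n = 1): h(1) = 2 = 2·(1), so 2 | h(1).
Inductive step: suppose the statement holds for some m ≥ 1, i.e. 2 | h(m). Then
3^{m+1} − 1^{m+1} = 3·3^m − 1·1^m = 3·(3^m − 1^m) + (2)·1^m. The first term is divisible by 2 by the inductive hypothesis, and the second term (2)·1^m is divisible by 2 since 2 | 2. Hence 2 | h(m+1).
By induction, the statement is established for all n ≥ 1.
Therefore the largest such d is 2.

d = 2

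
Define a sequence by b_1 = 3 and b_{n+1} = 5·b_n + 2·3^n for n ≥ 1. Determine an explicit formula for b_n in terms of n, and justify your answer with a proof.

b_n = -3^n + 6·5^(n - 1)

Computing the first terms: b_1 = 3, b_2 = 21, b_3 = 123. This suggests b_n = -3^n + 6·5^(n - 1).
When n = 1: the formula gives 3 = 3 = b_1.
Inductive step: assume the claim holds for n = i, so b_i = -3^i + 6·5^(i - 1).
Then b_{i+1} = 5·b_i + 2·3^i = 5·(-3^i + 6·5^(i - 1)) + 2·3^i = -3^(i + 1) + 6·5^i = -3^(i+1) + 6·5^((i+1) - 1),
which is the claimed formula at n = i+1.
Hence, by induction on n, the claim holds for every n ≥ 1.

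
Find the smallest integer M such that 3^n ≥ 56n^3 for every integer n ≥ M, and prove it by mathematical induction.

M = 10

At n = 9: 19683 < 40824, so the inequality fails and M ≥ 10. We prove 3^n ≥ 56n^3 for all n ≥ 10.
Base case (n = 10): 3^n = 59049 and 56n^3 = 56000, so 59049 ≥ 56000.
For the inductive step, assume it holds for an arbitrary i ≥ 10, so 3^i ≥ 56i^3.
Then 3^(i + 1) = 3·(3^i) ≥ 3·(56i^3).
Also, for i ≥ 10 we have 3·(56i^3) ≥ 56(i+1)^3, since 3 ≥ (1 + 1/i)^3 for all i ≥ 10.
Combining, 3^(i + 1) ≥ 56(i+1)^3.
By induction, the statement is established for all n ≥ 10.
Hence the smallest such M is 10.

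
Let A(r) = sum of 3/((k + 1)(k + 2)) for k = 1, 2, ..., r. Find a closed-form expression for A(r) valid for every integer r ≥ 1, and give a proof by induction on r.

A(r) = 3r/(2(r + 2))

We claim A(r) = 3r/(2(r + 2)) for all r ≥ 1.
Base step (r = 1): A(1) = 1/2, and the closed form gives 1/2. They agree.
For the inductive step, assume it holds for an arbitrary k ≥ 1, so A(k) = 3k/(2(k + 2)).
Then A(k+1) = A(k) + (3/((k + 2)(k + 3))) = (3k/(2(k + 2))) + (3/((k + 2)(k + 3))).
Simplifying, A(k+1) = 3(k + 1)/(2(k + 3)) = 3(k+1)/(2((k+1) + 2)),
which is the closed form with r = k+1.
By induction, the statement is established for all r ≥ 1.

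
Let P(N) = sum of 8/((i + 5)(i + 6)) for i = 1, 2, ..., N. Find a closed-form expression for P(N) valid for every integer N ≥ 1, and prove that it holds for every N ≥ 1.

We claim P(N) = 4N/(3(N + 6)) for all N ≥ 1.
For the base case N = 1: P(1) = 4/21, and the closed form gives 4/21. They agree.
Suppose the result is true for N = i, so P(i) = 4i/(3(i + 6)).
Then P(i+1) = P(i) + (8/((i + 6)(i + 7))) = (4i/(3(i + 6))) + (8/((i + 6)(i + 7))).
Simplifying, P(i+1) = 4(i + 1)/(3(i + 7)) = 4(i+1)/(3((i+1) + 6)),
which is the closed form with N = i+1.
This completes the induction.

P(N) = 4N/(3(N + 6))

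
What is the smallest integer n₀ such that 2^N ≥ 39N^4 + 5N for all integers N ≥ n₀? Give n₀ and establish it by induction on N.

At N = 23: 8388608 < 10913914, so the inequality fails and n₀ ≥ 24. We prove 2^N ≥ 39N^4 + 5N for all N ≥ 24.
Base case (N = 24): 2^N = 16777216 and 39N^4 + 5N = 12939384, so 16777216 ≥ 12939384.
Inductive step: assume the claim holds for N = j, so 2^j ≥ 39j^4 + 5j.
Then 2^(j + 1) = 2·(2^j) ≥ 2·(39j^4 + 5j).
Also, for j ≥ 24 we have 2·(39j^4 + 5j) ≥ 39(j+1)^4 + 5(j+1), since 2·(39j^4 + 5j) − (39(j+1)^4 + 5(j+1)) = 39j^4 - 156j^3 - 234j^2 - 151j - 44, which is nonnegative for all j ≥ 24.
Combining, 2^(j + 1) ≥ 39(j+1)^4 + 5(j+1).
By the principle of mathematical induction, the result holds for all N ≥ 24.
Hence the smallest such n₀ is 24.

n₀ = 24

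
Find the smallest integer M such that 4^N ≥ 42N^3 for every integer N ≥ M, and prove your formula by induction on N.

At N = 6: 4096 < 9072, so the inequality fails and M ≥ 7. We prove 4^N ≥ 42N^3 for all N ≥ 7.
When N = 7: 4^N = 16384 and 42N^3 = 14406, so 16384 ≥ 14406.
Inductive step: suppose the statement holds for some i ≥ 7, so 4^i ≥ 42i^3.
Then 4^(i + 1) = 4·(4^i) ≥ 4·(42i^3).
Also, for i ≥ 7 we have 4·(42i^3) ≥ 42(i+1)^3, since 4 ≥ (1 + 1/i)^3 for all i ≥ 7.
Combining, 4^(i + 1) ≥ 42(i+1)^3.
By the principle of mathematical induction, the result holds for all N ≥ 7.
Hence the smallest such M is 7.

M = 7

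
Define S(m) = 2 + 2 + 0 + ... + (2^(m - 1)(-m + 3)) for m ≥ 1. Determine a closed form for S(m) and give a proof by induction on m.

We claim S(m) = 2^m(-m + 4) - 4 for all m ≥ 1.
When m = 1: S(1) = 2, and the closed form gives 2. They agree.
Inductive step: suppose the statement holds for some r ≥ 1, so S(r) = 2^r(-r + 4) - 4.
Then S(r+1) = S(r) + (2^r(-r + 2)) = (2^r(-r + 4) - 4) + (2^r(-r + 2)).
Simplifying, S(r+1) = -2·2^r·r + 6·2^r - 4 = 2^(r+1)(-(r+1) + 4) - 4,
which is the closed form with m = r+1.
Hence, by induction on m, the claim holds for every m ≥ 1.

S(m) = 2^m(-m + 4) - 4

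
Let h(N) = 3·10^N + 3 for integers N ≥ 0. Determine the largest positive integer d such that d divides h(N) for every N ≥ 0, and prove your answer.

Computing the first values: h(0) = 6 and h(1) = 33; gcd(6, 33) = 3, so d ≤ 3.
We prove 3 | 3·10^N + 3 for all N ≥ 0 by induction on N.
For the base case N = 0: h(0) = 6 = 3·(2), so 3 | h(0).
Suppose the result is true for N = j, i.e. 3 | h(j). Then
h(j+1) = 3·10^(j+1) + 3 = 10·(3·10^j + 3) - 27 = 10·h(j) - 27. The first term is divisible by 3 by the inductive hypothesis, and -27 is divisible by 3. Hence 3 | h(j+1).
This completes the induction.
Therefore the largest such d is 3.

d = 3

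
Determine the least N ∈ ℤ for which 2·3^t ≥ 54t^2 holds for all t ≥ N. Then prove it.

At t = 6: 1458 < 1944, so the inequality fails and N ≥ 7. We prove 2·3^t ≥ 54t^2 for all t ≥ 7.
Base case (t = 7): 2·3^t = 4374 and 54t^2 = 2646, so 4374 ≥ 2646.
Inductive step: assume the claim holds for t = k, so 2·3^k ≥ 54k^2.
Then 2·3^(k + 1) = 3·(2·3^k) ≥ 3·(54k^2).
Also, for k ≥ 7 we have 3·(54k^2) ≥ 54(k+1)^2, since 3 ≥ (1 + 1/k)^2 for all k ≥ 7.
Combining, 2·3^(k + 1) ≥ 54(k+1)^2.
By induction, the statement is established for all t ≥ 7.
Hence the smallest such N is 7.

N = 7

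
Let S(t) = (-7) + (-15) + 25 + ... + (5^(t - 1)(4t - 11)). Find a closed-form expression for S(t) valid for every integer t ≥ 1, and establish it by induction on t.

S(t) = 5^t(t - 3) + 3

We claim S(t) = 5^t(t - 3) + 3 for all t ≥ 1.
When t = 1: S(1) = -7, and the closed form gives -7. They agree.
For the inductive step, assume it holds for an arbitrary k ≥ 1, so S(k) = 5^k(k - 3) + 3.
Then S(k+1) = S(k) + (5^k(4k - 7)) = (5^k(k - 3) + 3) + (5^k(4k - 7)).
Simplifying, S(k+1) = 5·5^k·k - 10·5^k + 3 = 5^(k+1)((k+1) - 3) + 3,
which is the closed form with t = k+1.
By induction, the statement is established for all t ≥ 1.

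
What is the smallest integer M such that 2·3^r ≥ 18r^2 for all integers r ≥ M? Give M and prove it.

M = 5

At r = 4: 162 < 288, so the inequality fails and M ≥ 5. We prove 2·3^r ≥ 18r^2 for all r ≥ 5.
For the base case r = 5: 2·3^r = 486 and 18r^2 = 450, so 486 ≥ 450.
For the inductive step, assume it holds for an arbitrary i ≥ 5, so 2·3^i ≥ 18i^2.
Then 2·3^(i + 1) = 3·(2·3^i) ≥ 3·(18i^2).
Also, for i ≥ 5 we have 3·(18i^2) ≥ 18(i+1)^2, since 3 ≥ (1 + 1/i)^2 for all i ≥ 5.
Combining, 2·3^(i + 1) ≥ 18(i+1)^2.
This completes the induction.
Hence the smallest such M is 5.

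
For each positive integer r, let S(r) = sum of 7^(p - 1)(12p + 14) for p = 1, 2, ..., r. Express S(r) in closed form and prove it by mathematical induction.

We claim S(r) = 2·7^r(r + 1) - 2 for all r ≥ 1.
Base step (r = 1): S(1) = 26, and the closed form gives 26. They agree.
Suppose the result is true for r = p, so S(p) = 2·7^p(p + 1) - 2.
Then S(p+1) = S(p) + (7^p(12p + 26)) = (2·7^p(p + 1) - 2) + (7^p(12p + 26)).
Simplifying, S(p+1) = 14·7^p·p + 28·7^p - 2 = 2·7^(p+1)((p+1) + 1) - 2,
which is the closed form with r = p+1.
By induction, the statement is established for all r ≥ 1.

S(r) = 2·7^r(r + 1) - 2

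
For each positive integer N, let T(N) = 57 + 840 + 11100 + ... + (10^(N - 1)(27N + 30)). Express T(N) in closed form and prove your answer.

T(N) = 3·10^N(N + 1) - 3

We claim T(N) = 3·10^N(N + 1) - 3 for all N ≥ 1.
Base step (N = 1): T(1) = 57, and the closed form gives 57. They agree.
Inductive step: assume the claim holds for N = p, so T(p) = 3·10^p(p + 1) - 3.
Then T(p+1) = T(p) + (10^p(27p + 57)) = (3·10^p(p + 1) - 3) + (10^p(27p + 57)).
Simplifying, T(p+1) = 30·10^p·p + 60·10^p - 3 = 3·10^(p+1)((p+1) + 1) - 3,
which is the closed form with N = p+1.
By induction, the statement is established for all N ≥ 1.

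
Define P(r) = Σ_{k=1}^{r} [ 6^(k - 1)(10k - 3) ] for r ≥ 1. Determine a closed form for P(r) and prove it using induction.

P(r) = 6^r(2r - 1) + 1

We claim P(r) = 6^r(2r - 1) + 1 for all r ≥ 1.
Base step (r = 1): P(1) = 7, and the closed form gives 7. They agree.
Inductive step: assume the claim holds for r = k, so P(k) = 6^k(2k - 1) + 1.
Then P(k+1) = P(k) + (6^k(10k + 7)) = (6^k(2k - 1) + 1) + (6^k(10k + 7)).
Simplifying, P(k+1) = 12·6^k·k + 6·6^k + 1 = 6^(k+1)(2(k+1) - 1) + 1,
which is the closed form with r = k+1.
Hence, by induction on r, the claim holds for every r ≥ 1.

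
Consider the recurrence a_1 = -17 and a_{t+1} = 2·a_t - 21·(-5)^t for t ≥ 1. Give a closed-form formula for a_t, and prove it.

a_t = 3(-5)^t - 2^t

Computing the first terms: a_1 = -17, a_2 = 71, a_3 = -383. This suggests a_t = 3(-5)^t - 2^t.
For the base case t = 1: the formula gives -17 = -17 = a_1.
Inductive step: assume the claim holds for t = j, so a_j = 3(-5)^j - 2^j.
Then a_{j+1} = 2·a_j - 21·(-5)^j = 2·(3(-5)^j - 2^j) - 21·(-5)^j = 3(-5)^(j + 1) - 2^(j + 1),
which is the claimed formula at t = j+1.
By the principle of mathematical induction, the result holds for all t ≥ 1.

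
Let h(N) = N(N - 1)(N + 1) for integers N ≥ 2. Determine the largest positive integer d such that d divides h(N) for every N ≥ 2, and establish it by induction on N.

Computing the first values: h(2) = 6 and h(3) = 24; gcd(6, 24) = 6, so d ≤ 6.
We prove 6 | N(N - 1)(N + 1) for all N ≥ 2 by induction on N.
For the base case N = 2: h(2) = 6 = 6·(1), so 6 | h(2).
For the inductive step, assume it holds for an arbitrary m ≥ 2, i.e. 6 | h(m). Then
h(m+1) − h(m) = m·(m+1)·(m+2) − (m-1)·m·(m+1) = m·(m+1)·[(m+2) − (m-1)] = 3·m·(m+1). The product of 2 consecutive integers is divisible by (2)! = 2, so h(m+1) − h(m) is divisible by 3·2 = 6. By the inductive hypothesis 6 | h(m), hence 6 | h(m+1).
By the principle of mathematical induction, the result holds for all N ≥ 2.
Therefore the largest such d is 6.

d = 6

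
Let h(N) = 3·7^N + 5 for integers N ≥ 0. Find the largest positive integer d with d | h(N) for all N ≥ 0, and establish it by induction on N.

d = 2

Computing the first values: h(0) = 8 and h(1) = 26; gcd(8, 26) = 2, so d ≤ 2.
We prove 2 | 3·7^N + 5 for all N ≥ 0 by induction on N.
Base step (N = 0): h(0) = 8 = 2·(4), so 2 | h(0).
Inductive step: suppose the statement holds for some m ≥ 0, i.e. 2 | h(m). Then
h(m+1) = 3·7^(m+1) + 5 = 7·(3·7^m + 5) - 30 = 7·h(m) - 30. The first term is divisible by 2 by the inductive hypothesis, and -30 is divisible by 2. Hence 2 | h(m+1).
Hence, by induction on N, the claim holds for every N ≥ 0.
Therefore the largest such d is 2.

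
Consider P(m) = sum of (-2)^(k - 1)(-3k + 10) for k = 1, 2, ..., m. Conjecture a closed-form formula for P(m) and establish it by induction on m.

We claim P(m) = (-2)^m(m - 3) + 3 for all m ≥ 1.
When m = 1: P(1) = 7, and the closed form gives 7. They agree.
Suppose the result is true for m = k, so P(k) = (-2)^k(k - 3) + 3.
Then P(k+1) = P(k) + ((-2)^k(-3k + 7)) = ((-2)^k(k - 3) + 3) + ((-2)^k(-3k + 7)).
Simplifying, P(k+1) = (-2)^(k + 1)k + (-2)^(k + 2) + 3 = (-2)^(k+1)((k+1) - 3) + 3,
which is the closed form with m = k+1.
Hence, by induction on m, the claim holds for every m ≥ 1.

P(m) = (-2)^m(m - 3) + 3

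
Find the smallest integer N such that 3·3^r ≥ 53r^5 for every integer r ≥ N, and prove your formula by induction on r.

At r = 14: 14348907 < 28504672, so the inequality fails and N ≥ 15. We prove 3·3^r ≥ 53r^5 for all r ≥ 15.
For the base case r = 15: 3·3^r = 43046721 and 53r^5 = 40246875, so 43046721 ≥ 40246875.
For the inductive step, assume it holds for an arbitrary j ≥ 15, so 3·3^j ≥ 53j^5.
Then 3·3^(j + 1) = 3·(3·3^j) ≥ 3·(53j^5).
Also, for j ≥ 15 we have 3·(53j^5) ≥ 53(j+1)^5, since 3 ≥ (1 + 1/j)^5 for all j ≥ 15.
Combining, 3·3^(j + 1) ≥ 53(j+1)^5.
This completes the induction.
Hence the smallest such N is 15.

N = 15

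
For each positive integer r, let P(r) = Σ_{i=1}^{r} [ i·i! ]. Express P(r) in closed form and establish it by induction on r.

We claim P(r) = (r + 1)r! - 1 for all r ≥ 1.
Base case (r = 1): P(1) = 1, and the closed form gives 1. They agree.
Suppose the result is true for r = i, so P(i) = (i + 1)i! - 1.
Then P(i+1) = P(i) + ((i + 1)(i + 1)!) = ((i + 1)i! - 1) + ((i + 1)(i + 1)!).
Simplifying, P(i+1) = ((i+1) + 1)(i+1)! - 1,
which is the closed form with r = i+1.
Hence, by induction on r, the claim holds for every r ≥ 1.

P(r) = (r + 1)r! - 1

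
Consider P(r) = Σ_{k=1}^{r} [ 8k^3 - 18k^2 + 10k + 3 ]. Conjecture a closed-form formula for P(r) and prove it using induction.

We claim P(r) = r(2r^3 - 2r^2 - 2r + 5) for all r ≥ 1.
When r = 1: P(1) = 3, and the closed form gives 3. They agree.
Suppose the result is true for r = k, so P(k) = k(2k^3 - 2k^2 - 2k + 5).
Then P(k+1) = P(k) + (8k^3 + 6k^2 - 2k + 3) = (k(2k^3 - 2k^2 - 2k + 5)) + (8k^3 + 6k^2 - 2k + 3).
Simplifying, P(k+1) = (k + 1)(2k^3 + 4k^2 + 3) = (k+1)(2(k+1)^3 - 2(k+1)^2 - 2(k+1) + 5),
which is the closed form with r = k+1.
Hence, by induction on r, the claim holds for every r ≥ 1.

P(r) = r(2r^3 - 2r^2 - 2r + 5)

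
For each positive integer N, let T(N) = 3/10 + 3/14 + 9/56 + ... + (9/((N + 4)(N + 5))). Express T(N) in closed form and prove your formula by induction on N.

We claim T(N) = 9N/(5(N + 5)) for all N ≥ 1.
When N = 1: T(1) = 3/10, and the closed form gives 3/10. They agree.
Inductive step: assume the claim holds for N = p, so T(p) = 9p/(5(p + 5)).
Then T(p+1) = T(p) + (9/((p + 5)(p + 6))) = (9p/(5(p + 5))) + (9/((p + 5)(p + 6))).
Simplifying, T(p+1) = 9(p + 1)/(5(p + 6)) = 9(p+1)/(5((p+1) + 5)),
which is the closed form with N = p+1.
By induction, the statement is established for all N ≥ 1.

T(N) = 9N/(5(N + 5))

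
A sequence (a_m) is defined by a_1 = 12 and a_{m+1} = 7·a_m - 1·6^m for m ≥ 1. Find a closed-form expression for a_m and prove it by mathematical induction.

Computing the first terms: a_1 = 12, a_2 = 78, a_3 = 510. This suggests a_m = 6^m + 6·7^(m - 1).
For the base case m = 1: the formula gives 12 = 12 = a_1.
Inductive step: suppose the statement holds for some i ≥ 1, so a_i = 6^i + 6·7^(i - 1).
Then a_{i+1} = 7·a_i - 1·6^i = 7·(6^i + 6·7^(i - 1)) - 1·6^i = 6^(i + 1) + 6·7^i = 6^(i+1) + 6·7^((i+1) - 1),
which is the claimed formula at m = i+1.
By the principle of mathematical induction, the result holds for all m ≥ 1.

a_m = 6^m + 6·7^(m - 1)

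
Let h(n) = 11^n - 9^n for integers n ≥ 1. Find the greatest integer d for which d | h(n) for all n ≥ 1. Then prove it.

Computing the first values: h(1) = 2 and h(2) = 40; gcd(2, 40) = 2, so d ≤ 2.
We prove 2 | 11^n - 9^n for all n ≥ 1 by induction on n.
Base case (n = 1): h(1) = 2 = 2·(1), so 2 | h(1).
Suppose the result is true for n = j, i.e. 2 | h(j). Then
11^{j+1} − 9^{j+1} = 11·11^j − 9·9^j = 11·(11^j − 9^j) + (2)·9^j. The first term is divisible by 2 by the inductive hypothesis, and the second term (2)·9^j is divisible by 2 since 2 | 2. Hence 2 | h(j+1).
This completes the induction.
Therefore the largest such d is 2.

d = 2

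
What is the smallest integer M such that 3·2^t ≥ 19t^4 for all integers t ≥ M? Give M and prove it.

M = 20

At t = 19: 1572864 < 2476099, so the inequality fails and M ≥ 20. We prove 3·2^t ≥ 19t^4 for all t ≥ 20.
For the base case t = 20: 3·2^t = 3145728 and 19t^4 = 3040000, so 3145728 ≥ 3040000.
Inductive step: suppose the statement holds for some k ≥ 20, so 3·2^k ≥ 19k^4.
Then 3·2^(k + 1) = 2·(3·2^k) ≥ 2·(19k^4).
Also, for k ≥ 20 we have 2·(19k^4) ≥ 19(k+1)^4, since 2 ≥ (1 + 1/k)^4 for all k ≥ 20.
Combining, 3·2^(k + 1) ≥ 19(k+1)^4.
Hence, by induction on t, the claim holds for every t ≥ 20.
Hence the smallest such M is 20.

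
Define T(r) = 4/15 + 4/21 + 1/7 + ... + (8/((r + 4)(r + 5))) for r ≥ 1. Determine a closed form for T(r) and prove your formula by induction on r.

T(r) = 8r/(5(r + 5))

We claim T(r) = 8r/(5(r + 5)) for all r ≥ 1.
When r = 1: T(1) = 4/15, and the closed form gives 4/15. They agree.
Inductive step: assume the claim holds for r = i, so T(i) = 8i/(5(i + 5)).
Then T(i+1) = T(i) + (8/((i + 5)(i + 6))) = (8i/(5(i + 5))) + (8/((i + 5)(i + 6))).
Simplifying, T(i+1) = 8(i + 1)/(5(i + 6)) = 8(i+1)/(5((i+1) + 5)),
which is the closed form with r = i+1.
By the principle of mathematical induction, the result holds for all r ≥ 1.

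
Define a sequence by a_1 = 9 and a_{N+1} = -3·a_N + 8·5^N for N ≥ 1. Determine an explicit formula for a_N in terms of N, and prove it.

a_N = 4(-3)^(N - 1) + 5^N

Computing the first terms: a_1 = 9, a_2 = 13, a_3 = 161. This suggests a_N = 4(-3)^(N - 1) + 5^N.
For the base case N = 1: the formula gives 9 = 9 = a_1.
Inductive step: assume the claim holds for N = r, so a_r = 4(-3)^(r - 1) + 5^r.
Then a_{r+1} = -3·a_r + 8·5^r = -3·(4(-3)^(r - 1) + 5^r) + 8·5^r = 4(-3)^r + 5^(r + 1) = 4(-3)^((r+1) - 1) + 5^(r+1),
which is the claimed formula at N = r+1.
By induction, the statement is established for all N ≥ 1.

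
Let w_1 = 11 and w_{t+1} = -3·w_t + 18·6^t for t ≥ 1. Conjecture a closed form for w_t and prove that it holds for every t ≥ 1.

w_t = -(-3)^(t - 1) + 2·6^t

Computing the first terms: w_1 = 11, w_2 = 75, w_3 = 423. This suggests w_t = -(-3)^(t - 1) + 2·6^t.
Base step (t = 1): the formula gives 11 = 11 = w_1.
Suppose the result is true for t = k, so w_k = -(-3)^(k - 1) + 2·6^k.
Then w_{k+1} = -3·w_k + 18·6^k = -3·(-(-3)^(k - 1) + 2·6^k) + 18·6^k = -(-3)^k + 2·6^(k + 1) = -(-3)^((k+1) - 1) + 2·6^(k+1),
which is the claimed formula at t = k+1.
This completes the induction.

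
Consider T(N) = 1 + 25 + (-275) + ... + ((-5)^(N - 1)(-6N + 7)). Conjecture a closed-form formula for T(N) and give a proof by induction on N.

We claim T(N) = (-5)^N(N - 1) + 1 for all N ≥ 1.
Base step (N = 1): T(1) = 1, and the closed form gives 1. They agree.
Inductive step: suppose the statement holds for some p ≥ 1, so T(p) = (-5)^p(p - 1) + 1.
Then T(p+1) = T(p) + ((-5)^p(-6p + 1)) = ((-5)^p(p - 1) + 1) + ((-5)^p(-6p + 1)).
Simplifying, T(p+1) = (-5)^(p + 1)p + 1 = (-5)^(p+1)((p+1) - 1) + 1,
which is the closed form with N = p+1.
By induction, the statement is established for all N ≥ 1.

T(N) = (-5)^N(N - 1) + 1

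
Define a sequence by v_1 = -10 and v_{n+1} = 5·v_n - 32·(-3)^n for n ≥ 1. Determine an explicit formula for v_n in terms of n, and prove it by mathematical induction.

Computing the first terms: v_1 = -10, v_2 = 46, v_3 = -58. This suggests v_n = 4(-3)^n + 2·5^(n - 1).
Base case (n = 1): the formula gives -10 = -10 = v_1.
Inductive step: suppose the statement holds for some j ≥ 1, so v_j = 4(-3)^j + 2·5^(j - 1).
Then v_{j+1} = 5·v_j - 32·(-3)^j = 5·(4(-3)^j + 2·5^(j - 1)) - 32·(-3)^j = 4(-3)^(j + 1) + 2·5^j = 4(-3)^(j+1) + 2·5^((j+1) - 1),
which is the claimed formula at n = j+1.
By induction, the statement is established for all n ≥ 1.

v_n = 4(-3)^n + 2·5^(n - 1)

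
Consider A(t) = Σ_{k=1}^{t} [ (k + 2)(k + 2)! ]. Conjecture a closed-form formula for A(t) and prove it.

A(t) = (t + 3)! - 6

We claim A(t) = (t + 3)! - 6 for all t ≥ 1.
Base case (t = 1): A(1) = 18, and the closed form gives 18. They agree.
Inductive step: assume the claim holds for t = k, so A(k) = (k + 3)! - 6.
Then A(k+1) = A(k) + ((k + 3)(k + 3)!) = ((k + 3)! - 6) + ((k + 3)(k + 3)!).
Simplifying, A(k+1) = ((k+1) + 3)! - 6,
which is the closed form with t = k+1.
By the principle of mathematical induction, the result holds for all t ≥ 1.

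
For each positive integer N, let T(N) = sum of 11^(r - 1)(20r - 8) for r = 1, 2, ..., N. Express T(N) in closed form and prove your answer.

T(N) = 11^N(2N - 1) + 1

We claim T(N) = 11^N(2N - 1) + 1 for all N ≥ 1.
For the base case N = 1: T(1) = 12, and the closed form gives 12. They agree.
Suppose the result is true for N = r, so T(r) = 11^r(2r - 1) + 1.
Then T(r+1) = T(r) + (11^r(20r + 12)) = (11^r(2r - 1) + 1) + (11^r(20r + 12)).
Simplifying, T(r+1) = 22·11^r·r + 11·11^r + 1 = 11^(r+1)(2(r+1) - 1) + 1,
which is the closed form with N = r+1.
Hence, by induction on N, the claim holds for every N ≥ 1.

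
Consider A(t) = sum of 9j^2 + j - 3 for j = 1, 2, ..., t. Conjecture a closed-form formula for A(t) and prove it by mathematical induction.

We claim A(t) = t(3t^2 + 5t - 1) for all t ≥ 1.
For the base case t = 1: A(1) = 7, and the closed form gives 7. They agree.
Suppose the result is true for t = j, so A(j) = j(3j^2 + 5j - 1).
Then A(j+1) = A(j) + (j + 9(j + 1)^2 - 2) = (j(3j^2 + 5j - 1)) + (j + 9(j + 1)^2 - 2).
Simplifying, A(j+1) = (j + 1)(3j^2 + 11j + 7) = (j+1)(3(j+1)^2 + 5(j+1) - 1),
which is the closed form with t = j+1.
Hence, by induction on t, the claim holds for every t ≥ 1.

A(t) = t(3t^2 + 5t - 1)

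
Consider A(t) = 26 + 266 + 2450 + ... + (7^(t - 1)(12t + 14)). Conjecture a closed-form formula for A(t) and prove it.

A(t) = 2·7^t(t + 1) - 2

We claim A(t) = 2·7^t(t + 1) - 2 for all t ≥ 1.
For the base case t = 1: A(1) = 26, and the closed form gives 26. They agree.
Inductive step: suppose the statement holds for some p ≥ 1, so A(p) = 2·7^p(p + 1) - 2.
Then A(p+1) = A(p) + (7^p(12p + 26)) = (2·7^p(p + 1) - 2) + (7^p(12p + 26)).
Simplifying, A(p+1) = 14·7^p·p + 28·7^p - 2 = 2·7^(p+1)((p+1) + 1) - 2,
which is the closed form with t = p+1.
Hence, by induction on t, the claim holds for every t ≥ 1.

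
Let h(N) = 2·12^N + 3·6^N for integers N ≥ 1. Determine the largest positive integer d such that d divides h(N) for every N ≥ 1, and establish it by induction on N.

Computing the first values: h(1) = 42 and h(2) = 396; gcd(42, 396) = 6, so d ≤ 6.
We prove 6 | 2·12^N + 3·6^N for all N ≥ 1 by induction on N.
For the base case N = 1: h(1) = 42 = 6·(7), so 6 | h(1).
Inductive step: suppose the statement holds for some r ≥ 1, i.e. 6 | h(r). Then
h(r+1) − 12·h(r) = (2·12^(r+1) + 3·6^(r+1)) − 12·(2·12^r + 3·6^r) = (3)·6^r·(6 − 12) = (-18)·6^r. Since 6 | h(r) by the inductive hypothesis, 6 | 12·h(r); and 6 | -18 since -18 = 6·-3. Therefore 6 | h(r+1).
This completes the induction.
Therefore the largest such d is 6.

d = 6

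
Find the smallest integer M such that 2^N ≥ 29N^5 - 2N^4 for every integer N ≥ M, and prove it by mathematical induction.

M = 30

At N = 29: 536870912 < 593408759, so the inequality fails and M ≥ 30. We prove 2^N ≥ 29N^5 - 2N^4 for all N ≥ 30.
Base case (N = 30): 2^N = 1073741824 and 29N^5 - 2N^4 = 703080000, so 1073741824 ≥ 703080000.
For the inductive step, assume it holds for an arbitrary p ≥ 30, so 2^p ≥ 29p^5 - 2p^4.
Then 2^(p + 1) = 2·(2^p) ≥ 2·(29p^5 - 2p^4).
Also, for p ≥ 30 we have 2·(29p^5 - 2p^4) ≥ 29(p+1)^5 - 2(p+1)^4, since 2·(29p^5 - 2p^4) − (29(p+1)^5 - 2(p+1)^4) = 29p^5 - 147p^4 - 282p^3 - 278p^2 - 137p - 27, which is nonnegative for all p ≥ 30.
Combining, 2^(p + 1) ≥ 29(p+1)^5 - 2(p+1)^4.
Hence, by induction on N, the claim holds for every N ≥ 30.
Hence the smallest such M is 30.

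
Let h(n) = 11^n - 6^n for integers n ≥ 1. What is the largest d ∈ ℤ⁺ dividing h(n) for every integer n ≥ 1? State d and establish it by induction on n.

Computing the first values: h(1) = 5 and h(2) = 85; gcd(5, 85) = 5, so d ≤ 5.
We prove 5 | 11^n - 6^n for all n ≥ 1 by induction on n.
For the base case n = 1: h(1) = 5 = 5·(1), so 5 | h(1).
Inductive step: suppose the statement holds for some k ≥ 1, i.e. 5 | h(k). Then
11^{k+1} − 6^{k+1} = 11·11^k − 6·6^k = 11·(11^k − 6^k) + (5)·6^k. The first term is divisible by 5 by the inductive hypothesis, and the second term (5)·6^k is divisible by 5 since 5 | 5. Hence 5 | h(k+1).
By induction, the statement is established for all n ≥ 1.
Therefore the largest such d is 5.

d = 5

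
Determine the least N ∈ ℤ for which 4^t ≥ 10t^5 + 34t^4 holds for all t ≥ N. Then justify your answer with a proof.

At t = 10: 1048576 < 1340000, so the inequality fails and N ≥ 11. We prove 4^t ≥ 10t^5 + 34t^4 for all t ≥ 11.
Base case (t = 11): 4^t = 4194304 and 10t^5 + 34t^4 = 2108304, so 4194304 ≥ 2108304.
Inductive step: suppose the statement holds for some r ≥ 11, so 4^r ≥ 10r^5 + 34r^4.
Then 4^(r + 1) = 4·(4^r) ≥ 4·(10r^5 + 34r^4).
Also, for r ≥ 11 we have 4·(10r^5 + 34r^4) ≥ 10(r+1)^5 + 34(r+1)^4, since 4·(10r^5 + 34r^4) − (10(r+1)^5 + 34(r+1)^4) = 30r^5 + 52r^4 - 236r^3 - 304r^2 - 186r - 44, which is nonnegative for all r ≥ 11.
Combining, 4^(r + 1) ≥ 10(r+1)^5 + 34(r+1)^4.
By the principle of mathematical induction, the result holds for all t ≥ 11.
Hence the smallest such N is 11.

N = 11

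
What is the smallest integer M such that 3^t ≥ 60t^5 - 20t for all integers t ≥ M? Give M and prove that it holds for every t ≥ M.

M = 17

At t = 16: 43046721 < 62914240, so the inequality fails and M ≥ 17. We prove 3^t ≥ 60t^5 - 20t for all t ≥ 17.
Base case (t = 17): 3^t = 129140163 and 60t^5 - 20t = 85191080, so 129140163 ≥ 85191080.
Inductive step: assume the claim holds for t = m, so 3^m ≥ 60m^5 - 20m.
Then 3^(m + 1) = 3·(3^m) ≥ 3·(60m^5 - 20m).
Also, for m ≥ 17 we have 3·(60m^5 - 20m) ≥ 60(m+1)^5 - 20(m+1), since 3·(60m^5 - 20m) − (60(m+1)^5 - 20(m+1)) = 120m^5 - 300m^4 - 600m^3 - 600m^2 - 340m - 40, which is nonnegative for all m ≥ 17.
Combining, 3^(m + 1) ≥ 60(m+1)^5 - 20(m+1).
By induction, the statement is established for all t ≥ 17.
Hence the smallest such M is 17.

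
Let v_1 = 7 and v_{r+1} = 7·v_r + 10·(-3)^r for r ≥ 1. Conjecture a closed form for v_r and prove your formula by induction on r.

Computing the first terms: v_1 = 7, v_2 = 19, v_3 = 223. This suggests v_r = -(-3)^r + 4·7^(r - 1).
Base step (r = 1): the formula gives 7 = 7 = v_1.
Suppose the result is true for r = k, so v_k = -(-3)^k + 4·7^(k - 1).
Then v_{k+1} = 7·v_k + 10·(-3)^k = 7·(-(-3)^k + 4·7^(k - 1)) + 10·(-3)^k = -(-3)^(k + 1) + 4·7^k = -(-3)^(k+1) + 4·7^((k+1) - 1),
which is the claimed formula at r = k+1.
By induction, the statement is established for all r ≥ 1.

v_r = -(-3)^r + 4·7^(r - 1)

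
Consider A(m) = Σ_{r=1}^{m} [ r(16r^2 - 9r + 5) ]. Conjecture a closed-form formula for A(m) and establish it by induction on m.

A(m) = m(m + 1)(4m^2 + m + 1)

We claim A(m) = m(m + 1)(4m^2 + m + 1) for all m ≥ 1.
For the base case m = 1: A(1) = 12, and the closed form gives 12. They agree.
Inductive step: assume the claim holds for m = r, so A(r) = r(4r^3 + 5r^2 + 2r + 1).
Then A(r+1) = A(r) + (16r^3 + 39r^2 + 35r + 12) = (r(4r^3 + 5r^2 + 2r + 1)) + (16r^3 + 39r^2 + 35r + 12).
Simplifying, A(r+1) = (r + 1)(r + 2)(4r^2 + 9r + 6) = (r+1)((r+1) + 1)(4(r+1)^2 + (r+1) + 1),
which is the closed form with m = r+1.
By the principle of mathematical induction, the result holds for all m ≥ 1.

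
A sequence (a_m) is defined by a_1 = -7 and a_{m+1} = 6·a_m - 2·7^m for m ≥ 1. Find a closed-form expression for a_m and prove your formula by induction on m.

a_m = 7·6^(m - 1) - 2·7^m

Computing the first terms: a_1 = -7, a_2 = -56, a_3 = -434. This suggests a_m = 7·6^(m - 1) - 2·7^m.
Base step (m = 1): the formula gives -7 = -7 = a_1.
For the inductive step, assume it holds for an arbitrary r ≥ 1, so a_r = 7·6^(r - 1) - 2·7^r.
Then a_{r+1} = 6·a_r - 2·7^r = 6·(7·6^(r - 1) - 2·7^r) - 2·7^r = 7·6^r - 2·7^(r + 1) = 7·6^((r+1) - 1) - 2·7^(r+1),
which is the claimed formula at m = r+1.
By induction, the statement is established for all m ≥ 1.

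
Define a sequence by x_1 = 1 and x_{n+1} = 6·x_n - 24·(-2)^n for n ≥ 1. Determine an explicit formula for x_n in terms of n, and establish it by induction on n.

Computing the first terms: x_1 = 1, x_2 = 54, x_3 = 228. This suggests x_n = 3(-2)^n + 7·6^(n - 1).
Base step (n = 1): the formula gives 1 = 1 = x_1.
For the inductive step, assume it holds for an arbitrary i ≥ 1, so x_i = 3(-2)^i + 7·6^(i - 1).
Then x_{i+1} = 6·x_i - 24·(-2)^i = 6·(3(-2)^i + 7·6^(i - 1)) - 24·(-2)^i = 3(-2)^(i + 1) + 7·6^i = 3(-2)^(i+1) + 7·6^((i+1) - 1),
which is the claimed formula at n = i+1.
By induction, the statement is established for all n ≥ 1.

x_n = 3(-2)^n + 7·6^(n - 1)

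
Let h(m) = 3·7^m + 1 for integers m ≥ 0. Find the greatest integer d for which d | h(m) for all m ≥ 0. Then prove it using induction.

Computing the first values: h(0) = 4 and h(1) = 22; gcd(4, 22) = 2, so d ≤ 2.
We prove 2 | 3·7^m + 1 for all m ≥ 0 by induction on m.
For the base case m = 0: h(0) = 4 = 2·(2), so 2 | h(0).
Inductive step: suppose the statement holds for some p ≥ 0, i.e. 2 | h(p). Then
h(p+1) = 3·7^(p+1) + 1 = 7·(3·7^p + 1) - 6 = 7·h(p) - 6. The first term is divisible by 2 by the inductive hypothesis, and -6 is divisible by 2. Hence 2 | h(p+1).
By the principle of mathematical induction, the result holds for all m ≥ 0.
Therefore the largest such d is 2.

d = 2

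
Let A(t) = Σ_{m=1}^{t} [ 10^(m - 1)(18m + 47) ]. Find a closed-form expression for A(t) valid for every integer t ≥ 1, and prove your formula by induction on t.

We claim A(t) = 10^t(2t + 5) - 5 for all t ≥ 1.
When t = 1: A(1) = 65, and the closed form gives 65. They agree.
Suppose the result is true for t = m, so A(m) = 10^m(2m + 5) - 5.
Then A(m+1) = A(m) + (10^m(18m + 65)) = (10^m(2m + 5) - 5) + (10^m(18m + 65)).
Simplifying, A(m+1) = 20·10^m·m + 70·10^m - 5 = 10^(m+1)(2(m+1) + 5) - 5,
which is the closed form with t = m+1.
By induction, the statement is established for all t ≥ 1.

A(t) = 10^t(2t + 5) - 5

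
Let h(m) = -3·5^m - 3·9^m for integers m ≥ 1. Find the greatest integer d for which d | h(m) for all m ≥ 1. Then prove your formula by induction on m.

d = 6

Computing the first values: h(1) = -42 and h(2) = -318; gcd(-42, -318) = 6, so d ≤ 6.
We prove 6 | -3·5^m - 3·9^m for all m ≥ 1 by induction on m.
When m = 1: h(1) = -42 = 6·(-7), so 6 | h(1).
Inductive step: assume the claim holds for m = p, i.e. 6 | h(p). Then
h(p+1) − 9·h(p) = (-3·5^(p+1) - 3·9^(p+1)) − 9·(-3·5^p - 3·9^p) = (-3)·5^p·(5 − 9) = (12)·5^p. Since 6 | h(p) by the inductive hypothesis, 6 | 9·h(p); and 6 | 12 since 12 = 6·2. Therefore 6 | h(p+1).
By induction, the statement is established for all m ≥ 1.
Therefore the largest such d is 6.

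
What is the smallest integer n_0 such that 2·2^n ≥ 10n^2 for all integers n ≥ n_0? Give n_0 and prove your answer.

n_0 = 9

At n = 8: 512 < 640, so the inequality fails and n_0 ≥ 9. We prove 2·2^n ≥ 10n^2 for all n ≥ 9.
Base step (n = 9): 2·2^n = 1024 and 10n^2 = 810, so 1024 ≥ 810.
Inductive step: assume the claim holds for n = m, so 2·2^m ≥ 10m^2.
Then 2·2^(m + 1) = 2·(2·2^m) ≥ 2·(10m^2).
Also, for m ≥ 9 we have 2·(10m^2) ≥ 10(m+1)^2, since 2 ≥ (1 + 1/m)^2 for all m ≥ 9.
Combining, 2·2^(m + 1) ≥ 10(m+1)^2.
This completes the induction.
Hence the smallest such n_0 is 9.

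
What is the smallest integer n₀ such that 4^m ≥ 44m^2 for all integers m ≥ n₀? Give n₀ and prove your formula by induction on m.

At m = 5: 1024 < 1100, so the inequality fails and n₀ ≥ 6. We prove 4^m ≥ 44m^2 for all m ≥ 6.
For the base case m = 6: 4^m = 4096 and 44m^2 = 1584, so 4096 ≥ 1584.
Inductive step: suppose the statement holds for some k ≥ 6, so 4^k ≥ 44k^2.
Then 4^(k + 1) = 4·(4^k) ≥ 4·(44k^2).
Also, for k ≥ 6 we have 4·(44k^2) ≥ 44(k+1)^2, since 4 ≥ (1 + 1/k)^2 for all k ≥ 6.
Combining, 4^(k + 1) ≥ 44(k+1)^2.
By induction, the statement is established for all m ≥ 6.
Hence the smallest such n₀ is 6.

n₀ = 6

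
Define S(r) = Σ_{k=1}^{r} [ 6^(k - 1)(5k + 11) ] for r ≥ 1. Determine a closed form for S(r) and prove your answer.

S(r) = 6^r(r + 2) - 2

We claim S(r) = 6^r(r + 2) - 2 for all r ≥ 1.
Base step (r = 1): S(1) = 16, and the closed form gives 16. They agree.
Inductive step: suppose the statement holds for some k ≥ 1, so S(k) = 6^k(k + 2) - 2.
Then S(k+1) = S(k) + (6^k(5k + 16)) = (6^k(k + 2) - 2) + (6^k(5k + 16)).
Simplifying, S(k+1) = 6·6^k·k + 18·6^k - 2 = 6^(k+1)((k+1) + 2) - 2,
which is the closed form with r = k+1.
By induction, the statement is established for all r ≥ 1.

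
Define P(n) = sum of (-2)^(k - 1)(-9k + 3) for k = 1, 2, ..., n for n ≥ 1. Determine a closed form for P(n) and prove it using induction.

P(n) = 3(-2)^n·n

We claim P(n) = 3(-2)^n·n for all n ≥ 1.
When n = 1: P(1) = -6, and the closed form gives -6. They agree.
Inductive step: assume the claim holds for n = k, so P(k) = 3(-2)^k·k.
Then P(k+1) = P(k) + ((-2)^k(-9k - 6)) = (3(-2)^k·k) + ((-2)^k(-9k - 6)).
Simplifying, P(k+1) = (-2)^(k + 1)(3k + 3) = 3(-2)^(k+1)·(k+1),
which is the closed form with n = k+1.
By induction, the statement is established for all n ≥ 1.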